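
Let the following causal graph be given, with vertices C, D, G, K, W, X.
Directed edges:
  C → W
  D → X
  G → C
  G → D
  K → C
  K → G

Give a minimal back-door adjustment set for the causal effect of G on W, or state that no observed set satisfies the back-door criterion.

desc(G)\{G}={C,D,W,X}; candidates ⊆ {K}.
size 0: {}; under {} G still reaches {C,K,W} ∋ W.
{K}: G⊥W given {K} in G with G→· removed — back-door holds.

G→W: minimal back-door set {K}.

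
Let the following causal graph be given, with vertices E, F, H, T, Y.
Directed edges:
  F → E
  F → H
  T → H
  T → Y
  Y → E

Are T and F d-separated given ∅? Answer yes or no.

Yes — T ⊥ F | ∅.

Bayes-Ball from T | ∅ reaches {E,H,Y}.
F ∉ reach(T|∅) ⇒ T ⊥ F | ∅.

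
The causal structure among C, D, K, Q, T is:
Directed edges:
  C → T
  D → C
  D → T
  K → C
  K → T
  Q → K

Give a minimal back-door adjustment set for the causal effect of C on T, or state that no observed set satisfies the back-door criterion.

desc(C)\{C}={T}; candidates ⊆ {D,K,Q}.
size 0: {}; under {} C still reaches {D,K,Q,T} ∋ T.
size 1: {D}, {K}, {Q}; under {D} C still reaches {K,Q,T} ∋ T.
{D,K}: C⊥T given {D,K} in G with C→· removed — back-door holds.

C→T: minimal back-door set {D, K}.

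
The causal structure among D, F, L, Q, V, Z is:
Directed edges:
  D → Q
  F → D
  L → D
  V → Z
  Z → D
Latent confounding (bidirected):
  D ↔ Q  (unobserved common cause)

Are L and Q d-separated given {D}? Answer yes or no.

Bayes-Ball from L | {D} reaches {F,Q,V,Z}.
Q ∈ reach(L|{D}) ⇒ L ⊥̸ Q | {D}.

No — L and Q are d-connected given {D}.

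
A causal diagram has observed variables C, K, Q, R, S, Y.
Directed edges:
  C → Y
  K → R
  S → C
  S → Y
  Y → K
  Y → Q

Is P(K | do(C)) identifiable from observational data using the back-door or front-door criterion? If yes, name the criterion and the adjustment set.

P(K|do(C)): backdoor, adjust for {S}.

desc(C)\{C}={K,Q,R,Y}; candidates ⊆ {S}.
size 0: {}; under {} C still reaches {K,Q,R,S,Y} ∋ K.
{S}: C⊥K given {S} in G with C→· removed — back-door holds.
P(K|do(C)) = Σ_{S} P(K|C,S)·P(S).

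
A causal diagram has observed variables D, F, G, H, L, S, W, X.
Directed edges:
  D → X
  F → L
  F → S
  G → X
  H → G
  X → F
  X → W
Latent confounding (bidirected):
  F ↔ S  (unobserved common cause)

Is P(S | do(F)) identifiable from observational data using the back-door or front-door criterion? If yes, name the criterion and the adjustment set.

P(S|do(F)): not identifiable (no BD/FD set).

desc(F)\{F}={L,S}; candidates ⊆ {D,G,H,W,X}.
F↔S: latent back-door arc(s) into F.
size 0: {}; under {} F still reaches {D,G,H,S,W,X} ∋ S.
size 1: {D}, {G}, {H} …(+2); under {D} F still reaches {G,H,S,W,X} ∋ S.
size 2: {D,G}, {D,H}, {D,W} …(+7); under {D,G} F still reaches {S,W,X} ∋ S.
F↔S cannot be blocked by any observed set — no back-door set.
No mediator lies on a directed F→…→S path.
Neither criterion identifies P(S|do(F)) in this graph.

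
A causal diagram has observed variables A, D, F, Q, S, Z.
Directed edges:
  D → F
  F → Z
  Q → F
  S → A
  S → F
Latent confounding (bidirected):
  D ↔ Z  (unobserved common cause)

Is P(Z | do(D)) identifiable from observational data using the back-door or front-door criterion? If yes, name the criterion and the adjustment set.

P(Z|do(D)): frontdoor, adjust for {F}.

desc(D)\{D}={F,Z}; candidates ⊆ {A,Q,S}.
D↔Z: latent back-door arc(s) into D.
size 0: {}; under {} D still reaches {Z} ∋ Z.
size 1: {A}, {Q}, {S}; under {A} D still reaches {Z} ∋ Z.
size 2: {A,Q}, {A,S}, {Q,S}; under {A,Q} D still reaches {Z} ∋ Z.
D↔Z cannot be blocked by any observed set — no back-door set.
{F}: (i) intercepts every directed D→Z path; (ii) no back-door D→{F}; (iii) {D} blocks every back-door {F}→Z. Front-door holds.
P(Z|do(D)) = Σ_{F} P(F|D) Σ_{D'} P(Z|F,D')P(D').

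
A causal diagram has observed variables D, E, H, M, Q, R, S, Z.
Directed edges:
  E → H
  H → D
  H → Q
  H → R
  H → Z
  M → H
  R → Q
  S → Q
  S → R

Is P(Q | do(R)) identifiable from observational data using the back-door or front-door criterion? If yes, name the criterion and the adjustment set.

P(Q|do(R)): backdoor, adjust for {H, S}.

desc(R)\{R}={Q}; candidates ⊆ {D,E,H,M,S,Z}.
size 0: {}; under {} R still reaches {D,E,H,M,Q,S,Z} ∋ Q.
size 1: {D}, {E}, {H} …(+3); under {D} R still reaches {E,H,M,Q,S,Z} ∋ Q.
{H,S}: R⊥Q given {H,S} in G with R→· removed — back-door holds.
P(Q|do(R)) = Σ_{H,S} P(Q|R,H,S)·P(H,S).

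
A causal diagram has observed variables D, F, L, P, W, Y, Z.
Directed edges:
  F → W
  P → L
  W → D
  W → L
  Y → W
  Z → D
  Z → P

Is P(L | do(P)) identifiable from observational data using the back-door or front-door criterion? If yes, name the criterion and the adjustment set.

P(L|do(P)): backdoor, adjust for ∅.

desc(P)\{P}={L}; candidates ⊆ {D,F,W,Y,Z}.
∅: P⊥L given ∅ in G with P→· removed — back-door holds.
P(L|do(P)) = P(L|P) — no adjustment needed.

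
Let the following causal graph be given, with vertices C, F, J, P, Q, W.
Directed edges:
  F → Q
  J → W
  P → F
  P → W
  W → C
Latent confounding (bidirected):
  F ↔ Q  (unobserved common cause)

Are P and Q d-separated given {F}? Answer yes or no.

No — P and Q are d-connected given {F}.

Bayes-Ball from P | {F} reaches {C,Q,W}.
Q ∈ reach(P|{F}) ⇒ P ⊥̸ Q | {F}.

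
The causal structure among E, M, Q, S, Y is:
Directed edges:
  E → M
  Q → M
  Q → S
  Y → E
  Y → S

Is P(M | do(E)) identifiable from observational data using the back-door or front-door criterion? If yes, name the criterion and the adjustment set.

P(M|do(E)): backdoor, adjust for ∅.

desc(E)\{E}={M}; candidates ⊆ {Q,S,Y}.
∅: E⊥M given ∅ in G with E→· removed — back-door holds.
P(M|do(E)) = P(M|E) — no adjustment needed.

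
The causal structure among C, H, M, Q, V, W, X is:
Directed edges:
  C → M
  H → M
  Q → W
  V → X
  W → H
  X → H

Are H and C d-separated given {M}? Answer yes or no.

Bayes-Ball from H | {M} reaches {C,Q,V,W,X}.
C ∈ reach(H|{M}) ⇒ H ⊥̸ C | {M}.

No — H and C are d-connected given {M}.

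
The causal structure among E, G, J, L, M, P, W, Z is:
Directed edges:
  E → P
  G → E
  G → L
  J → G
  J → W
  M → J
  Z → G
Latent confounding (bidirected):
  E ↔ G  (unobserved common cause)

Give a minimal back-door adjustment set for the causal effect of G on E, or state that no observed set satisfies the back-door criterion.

G→E: no observed back-door set.

desc(G)\{G}={E,L,P}; candidates ⊆ {J,M,W,Z}.
G↔E: latent back-door arc(s) into G.
size 0: {}; under {} G still reaches {E,J,M,P,W,Z} ∋ E.
size 1: {J}, {M}, {W} …(+1); under {J} G still reaches {E,P,Z} ∋ E.
size 2: {J,M}, {J,W}, {J,Z} …(+3); under {J,M} G still reaches {E,P,Z} ∋ E.
G↔E cannot be blocked by any observed set — no back-door set.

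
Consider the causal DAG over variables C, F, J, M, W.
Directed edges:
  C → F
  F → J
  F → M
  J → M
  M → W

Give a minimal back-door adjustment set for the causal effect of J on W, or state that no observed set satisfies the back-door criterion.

desc(J)\{J}={M,W}; candidates ⊆ {C,F}.
size 0: {}; under {} J still reaches {C,F,M,W} ∋ W.
{F}: J⊥W given {F} in G with J→· removed — back-door holds.

J→W: minimal back-door set {F}.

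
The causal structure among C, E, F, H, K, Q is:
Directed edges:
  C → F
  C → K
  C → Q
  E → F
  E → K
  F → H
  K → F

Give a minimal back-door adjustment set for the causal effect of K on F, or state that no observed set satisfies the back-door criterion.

desc(K)\{K}={F,H}; candidates ⊆ {C,E,Q}.
size 0: {}; under {} K still reaches {C,E,F,H,Q} ∋ F.
size 1: {C}, {E}, {Q}; under {C} K still reaches {E,F,H} ∋ F.
{C,E}: K⊥F given {C,E} in G with K→· removed — back-door holds.

K→F: minimal back-door set {C, E}.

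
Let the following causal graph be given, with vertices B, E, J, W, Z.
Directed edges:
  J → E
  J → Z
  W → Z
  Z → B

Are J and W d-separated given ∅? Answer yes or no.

Yes — J ⊥ W | ∅.

Bayes-Ball from J | ∅ reaches {B,E,Z}.
W ∉ reach(J|∅) ⇒ J ⊥ W | ∅.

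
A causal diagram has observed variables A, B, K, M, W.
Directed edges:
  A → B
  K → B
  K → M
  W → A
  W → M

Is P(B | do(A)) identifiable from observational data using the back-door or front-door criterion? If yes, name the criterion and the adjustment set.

P(B|do(A)): backdoor, adjust for ∅.

desc(A)\{A}={B}; candidates ⊆ {K,M,W}.
∅: A⊥B given ∅ in G with A→· removed — back-door holds.
P(B|do(A)) = P(B|A) — no adjustment needed.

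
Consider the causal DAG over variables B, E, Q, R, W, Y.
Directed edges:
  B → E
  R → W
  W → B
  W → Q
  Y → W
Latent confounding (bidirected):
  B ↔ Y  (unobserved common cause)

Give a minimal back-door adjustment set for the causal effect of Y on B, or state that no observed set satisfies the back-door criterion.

desc(Y)\{Y}={B,E,Q,W}; candidates ⊆ {R}.
Y↔B: latent back-door arc(s) into Y.
size 0: {}; under {} Y still reaches {B,E} ∋ B.
size 1: {R}; under {R} Y still reaches {B,E} ∋ B.
Y↔B cannot be blocked by any observed set — no back-door set.

Y→B: no observed back-door set.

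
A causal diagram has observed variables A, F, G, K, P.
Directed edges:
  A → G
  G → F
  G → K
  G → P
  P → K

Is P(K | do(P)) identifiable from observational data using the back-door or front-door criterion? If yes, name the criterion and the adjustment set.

desc(P)\{P}={K}; candidates ⊆ {A,F,G}.
size 0: {}; under {} P still reaches {A,F,G,K} ∋ K.
{G}: P⊥K given {G} in G with P→· removed — back-door holds.
P(K|do(P)) = Σ_{G} P(K|P,G)·P(G).

P(K|do(P)): backdoor, adjust for {G}.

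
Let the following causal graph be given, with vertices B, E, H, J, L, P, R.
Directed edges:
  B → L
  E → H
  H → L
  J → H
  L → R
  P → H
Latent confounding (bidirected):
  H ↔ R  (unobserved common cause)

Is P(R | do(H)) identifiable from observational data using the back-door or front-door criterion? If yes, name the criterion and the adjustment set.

desc(H)\{H}={L,R}; candidates ⊆ {B,E,J,P}.
H↔R: latent back-door arc(s) into H.
size 0: {}; under {} H still reaches {E,J,P,R} ∋ R.
size 1: {B}, {E}, {J} …(+1); under {B} H still reaches {E,J,P,R} ∋ R.
size 2: {B,E}, {B,J}, {B,P} …(+3); under {B,E} H still reaches {J,P,R} ∋ R.
H↔R cannot be blocked by any observed set — no back-door set.
{L}: (i) intercepts every directed H→R path; (ii) no back-door H→{L}; (iii) {H} blocks every back-door {L}→R. Front-door holds.
P(R|do(H)) = Σ_{L} P(L|H) Σ_{H'} P(R|L,H')P(H').

P(R|do(H)): frontdoor, adjust for {L}.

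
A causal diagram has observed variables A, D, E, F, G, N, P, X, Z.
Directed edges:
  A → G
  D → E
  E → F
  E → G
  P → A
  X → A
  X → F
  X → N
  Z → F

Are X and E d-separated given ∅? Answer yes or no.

Bayes-Ball from X | ∅ reaches {A,F,G,N}.
E ∉ reach(X|∅) ⇒ X ⊥ E | ∅.

Yes — X ⊥ E | ∅.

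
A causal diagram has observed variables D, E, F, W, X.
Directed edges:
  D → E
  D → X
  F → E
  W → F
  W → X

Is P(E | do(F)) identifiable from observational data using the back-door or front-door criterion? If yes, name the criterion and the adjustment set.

P(E|do(F)): backdoor, adjust for ∅.

desc(F)\{F}={E}; candidates ⊆ {D,W,X}.
∅: F⊥E given ∅ in G with F→· removed — back-door holds.
P(E|do(F)) = P(E|F) — no adjustment needed.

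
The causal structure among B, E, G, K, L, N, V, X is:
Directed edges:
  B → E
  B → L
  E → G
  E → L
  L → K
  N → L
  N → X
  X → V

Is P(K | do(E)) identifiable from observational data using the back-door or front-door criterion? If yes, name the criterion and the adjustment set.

desc(E)\{E}={G,K,L}; candidates ⊆ {B,N,V,X}.
size 0: {}; under {} E still reaches {B,K,L} ∋ K.
{B}: E⊥K given {B} in G with E→· removed — back-door holds.
P(K|do(E)) = Σ_{B} P(K|E,B)·P(B).

P(K|do(E)): backdoor, adjust for {B}.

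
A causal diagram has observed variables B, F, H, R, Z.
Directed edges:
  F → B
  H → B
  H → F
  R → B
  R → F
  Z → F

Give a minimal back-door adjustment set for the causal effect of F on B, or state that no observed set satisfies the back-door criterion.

desc(F)\{F}={B}; candidates ⊆ {H,R,Z}.
size 0: {}; under {} F still reaches {B,H,R,Z} ∋ B.
size 1: {H}, {R}, {Z}; under {H} F still reaches {B,R,Z} ∋ B.
{H,R}: F⊥B given {H,R} in G with F→· removed — back-door holds.

F→B: minimal back-door set {H, R}.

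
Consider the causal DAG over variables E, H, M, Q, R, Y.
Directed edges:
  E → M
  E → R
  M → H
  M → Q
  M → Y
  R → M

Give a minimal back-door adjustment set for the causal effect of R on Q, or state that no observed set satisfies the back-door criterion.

R→Q: minimal back-door set {E}.

desc(R)\{R}={H,M,Q,Y}; candidates ⊆ {E}.
size 0: {}; under {} R still reaches {E,H,M,Q,Y} ∋ Q.
{E}: R⊥Q given {E} in G with R→· removed — back-door holds.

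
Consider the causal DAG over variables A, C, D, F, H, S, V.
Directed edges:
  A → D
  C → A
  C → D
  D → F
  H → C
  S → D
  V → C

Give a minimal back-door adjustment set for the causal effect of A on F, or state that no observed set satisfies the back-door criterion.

A→F: minimal back-door set {C}.

desc(A)\{A}={D,F}; candidates ⊆ {C,H,S,V}.
size 0: {}; under {} A still reaches {C,D,F,H,V} ∋ F.
{C}: A⊥F given {C} in G with A→· removed — back-door holds.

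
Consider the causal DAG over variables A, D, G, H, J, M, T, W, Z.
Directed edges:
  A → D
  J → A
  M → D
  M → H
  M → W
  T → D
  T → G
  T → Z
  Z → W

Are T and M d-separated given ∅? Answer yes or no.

Yes — T ⊥ M | ∅.

Bayes-Ball from T | ∅ reaches {D,G,W,Z}.
M ∉ reach(T|∅) ⇒ T ⊥ M | ∅.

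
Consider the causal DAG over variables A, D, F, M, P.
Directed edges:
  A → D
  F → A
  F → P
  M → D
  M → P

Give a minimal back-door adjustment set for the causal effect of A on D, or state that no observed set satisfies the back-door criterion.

desc(A)\{A}={D}; candidates ⊆ {F,M,P}.
∅: A⊥D given ∅ in G with A→· removed — back-door holds.

A→D: minimal back-door set ∅.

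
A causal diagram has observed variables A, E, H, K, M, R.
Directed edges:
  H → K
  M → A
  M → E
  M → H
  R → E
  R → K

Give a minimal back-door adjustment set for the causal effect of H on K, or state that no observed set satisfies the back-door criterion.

desc(H)\{H}={K}; candidates ⊆ {A,E,M,R}.
∅: H⊥K given ∅ in G with H→· removed — back-door holds.

H→K: minimal back-door set ∅.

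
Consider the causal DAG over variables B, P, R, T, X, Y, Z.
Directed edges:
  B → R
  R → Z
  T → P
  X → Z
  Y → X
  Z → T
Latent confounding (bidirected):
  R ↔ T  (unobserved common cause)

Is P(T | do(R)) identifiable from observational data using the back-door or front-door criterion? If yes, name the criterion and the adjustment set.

desc(R)\{R}={P,T,Z}; candidates ⊆ {B,X,Y}.
R↔T: latent back-door arc(s) into R.
size 0: {}; under {} R still reaches {B,P,T} ∋ T.
size 1: {B}, {X}, {Y}; under {B} R still reaches {P,T} ∋ T.
size 2: {B,X}, {B,Y}, {X,Y}; under {B,X} R still reaches {P,T} ∋ T.
R↔T cannot be blocked by any observed set — no back-door set.
{Z}: (i) intercepts every directed R→T path; (ii) no back-door R→{Z}; (iii) {R} blocks every back-door {Z}→T. Front-door holds.
P(T|do(R)) = Σ_{Z} P(Z|R) Σ_{R'} P(T|Z,R')P(R').

P(T|do(R)): frontdoor, adjust for {Z}.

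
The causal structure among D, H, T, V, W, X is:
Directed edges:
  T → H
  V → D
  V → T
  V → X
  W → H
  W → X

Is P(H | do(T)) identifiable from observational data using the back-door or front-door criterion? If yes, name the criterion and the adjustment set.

desc(T)\{T}={H}; candidates ⊆ {D,V,W,X}.
∅: T⊥H given ∅ in G with T→· removed — back-door holds.
P(H|do(T)) = P(H|T) — no adjustment needed.

P(H|do(T)): backdoor, adjust for ∅.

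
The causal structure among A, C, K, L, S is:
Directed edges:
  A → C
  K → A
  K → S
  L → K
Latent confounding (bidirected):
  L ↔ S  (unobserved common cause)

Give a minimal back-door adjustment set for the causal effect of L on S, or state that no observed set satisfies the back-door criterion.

L→S: no observed back-door set.

desc(L)\{L}={A,C,K,S}; candidates ⊆ {—}.
L↔S: latent back-door arc(s) into L.
size 0: {}; under {} L still reaches {S} ∋ S.
L↔S cannot be blocked by any observed set — no back-door set.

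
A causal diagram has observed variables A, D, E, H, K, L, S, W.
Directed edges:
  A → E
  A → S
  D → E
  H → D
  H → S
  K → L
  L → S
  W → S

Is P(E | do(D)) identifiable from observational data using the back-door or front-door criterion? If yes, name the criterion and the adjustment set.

desc(D)\{D}={E}; candidates ⊆ {A,H,K,L,S,W}.
∅: D⊥E given ∅ in G with D→· removed — back-door holds.
P(E|do(D)) = P(E|D) — no adjustment needed.

P(E|do(D)): backdoor, adjust for ∅.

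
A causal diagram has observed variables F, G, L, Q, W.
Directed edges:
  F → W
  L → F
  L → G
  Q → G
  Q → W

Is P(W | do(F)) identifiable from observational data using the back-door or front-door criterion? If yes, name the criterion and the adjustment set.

desc(F)\{F}={W}; candidates ⊆ {G,L,Q}.
∅: F⊥W given ∅ in G with F→· removed — back-door holds.
P(W|do(F)) = P(W|F) — no adjustment needed.

P(W|do(F)): backdoor, adjust for ∅.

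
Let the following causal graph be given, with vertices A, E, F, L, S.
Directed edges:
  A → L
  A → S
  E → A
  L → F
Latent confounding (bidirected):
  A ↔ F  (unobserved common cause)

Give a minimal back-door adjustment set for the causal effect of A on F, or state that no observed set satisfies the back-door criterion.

desc(A)\{A}={F,L,S}; candidates ⊆ {E}.
A↔F: latent back-door arc(s) into A.
size 0: {}; under {} A still reaches {E,F} ∋ F.
size 1: {E}; under {E} A still reaches {F} ∋ F.
A↔F cannot be blocked by any observed set — no back-door set.

A→F: no observed back-door set.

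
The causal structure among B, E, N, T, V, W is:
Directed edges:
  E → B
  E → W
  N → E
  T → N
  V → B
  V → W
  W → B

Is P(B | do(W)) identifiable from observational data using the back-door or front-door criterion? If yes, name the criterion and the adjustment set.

desc(W)\{W}={B}; candidates ⊆ {E,N,T,V}.
size 0: {}; under {} W still reaches {B,E,N,T,V} ∋ B.
size 1: {E}, {N}, {T} …(+1); under {E} W still reaches {B,V} ∋ B.
{E,V}: W⊥B given {E,V} in G with W→· removed — back-door holds.
P(B|do(W)) = Σ_{E,V} P(B|W,E,V)·P(E,V).

P(B|do(W)): backdoor, adjust for {E, V}.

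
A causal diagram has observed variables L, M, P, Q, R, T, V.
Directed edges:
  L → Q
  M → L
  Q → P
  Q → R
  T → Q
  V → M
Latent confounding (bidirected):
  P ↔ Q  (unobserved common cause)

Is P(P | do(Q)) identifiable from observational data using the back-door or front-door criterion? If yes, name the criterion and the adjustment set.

P(P|do(Q)): not identifiable (no BD/FD set).

desc(Q)\{Q}={P,R}; candidates ⊆ {L,M,T,V}.
Q↔P: latent back-door arc(s) into Q.
size 0: {}; under {} Q still reaches {L,M,P,T,V} ∋ P.
size 1: {L}, {M}, {T} …(+1); under {L} Q still reaches {P,T} ∋ P.
size 2: {L,M}, {L,T}, {L,V} …(+3); under {L,M} Q still reaches {P,T} ∋ P.
Q↔P cannot be blocked by any observed set — no back-door set.
No mediator lies on a directed Q→…→P path.
Neither criterion identifies P(P|do(Q)) in this graph.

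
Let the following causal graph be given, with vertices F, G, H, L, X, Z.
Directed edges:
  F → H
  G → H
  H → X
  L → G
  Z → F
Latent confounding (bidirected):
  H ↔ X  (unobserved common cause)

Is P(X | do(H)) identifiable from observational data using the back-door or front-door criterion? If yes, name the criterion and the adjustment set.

P(X|do(H)): not identifiable (no BD/FD set).

desc(H)\{H}={X}; candidates ⊆ {F,G,L,Z}.
H↔X: latent back-door arc(s) into H.
size 0: {}; under {} H still reaches {F,G,L,X,Z} ∋ X.
size 1: {F}, {G}, {L} …(+1); under {F} H still reaches {G,L,X} ∋ X.
size 2: {F,G}, {F,L}, {F,Z} …(+3); under {F,G} H still reaches {X} ∋ X.
H↔X cannot be blocked by any observed set — no back-door set.
No mediator lies on a directed H→…→X path.
Neither criterion identifies P(X|do(H)) in this graph.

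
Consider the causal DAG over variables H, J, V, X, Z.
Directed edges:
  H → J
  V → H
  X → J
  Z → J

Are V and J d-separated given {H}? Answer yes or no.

Bayes-Ball from V | {H} reaches ∅.
J ∉ reach(V|{H}) ⇒ V ⊥ J | {H}.

Yes — V ⊥ J | {H}.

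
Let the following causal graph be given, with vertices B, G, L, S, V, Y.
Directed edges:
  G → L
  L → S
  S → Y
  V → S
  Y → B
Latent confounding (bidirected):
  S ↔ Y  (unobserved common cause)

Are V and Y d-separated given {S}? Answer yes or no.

No — V and Y are d-connected given {S}.

Bayes-Ball from V | {S} reaches {B,G,L,Y}.
Y ∈ reach(V|{S}) ⇒ V ⊥̸ Y | {S}.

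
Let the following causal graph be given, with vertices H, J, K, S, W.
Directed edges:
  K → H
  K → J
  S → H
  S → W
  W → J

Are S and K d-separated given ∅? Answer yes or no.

Bayes-Ball from S | ∅ reaches {H,J,W}.
K ∉ reach(S|∅) ⇒ S ⊥ K | ∅.

Yes — S ⊥ K | ∅.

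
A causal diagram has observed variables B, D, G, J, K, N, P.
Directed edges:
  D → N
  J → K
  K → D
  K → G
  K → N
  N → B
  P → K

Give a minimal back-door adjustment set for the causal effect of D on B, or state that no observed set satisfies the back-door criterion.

desc(D)\{D}={B,N}; candidates ⊆ {G,J,K,P}.
size 0: {}; under {} D still reaches {B,G,J,K,N,P} ∋ B.
{K}: D⊥B given {K} in G with D→· removed — back-door holds.

D→B: minimal back-door set {K}.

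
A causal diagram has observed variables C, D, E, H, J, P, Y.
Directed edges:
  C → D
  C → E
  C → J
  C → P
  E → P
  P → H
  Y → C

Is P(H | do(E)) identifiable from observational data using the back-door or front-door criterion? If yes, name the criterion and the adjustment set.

desc(E)\{E}={H,P}; candidates ⊆ {C,D,J,Y}.
size 0: {}; under {} E still reaches {C,D,H,J,P,Y} ∋ H.
{C}: E⊥H given {C} in G with E→· removed — back-door holds.
P(H|do(E)) = Σ_{C} P(H|E,C)·P(C).

P(H|do(E)): backdoor, adjust for {C}.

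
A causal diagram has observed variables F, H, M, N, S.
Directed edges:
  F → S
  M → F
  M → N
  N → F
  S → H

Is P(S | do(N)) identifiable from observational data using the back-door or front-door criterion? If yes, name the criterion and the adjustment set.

P(S|do(N)): backdoor, adjust for {M}.

desc(N)\{N}={F,H,S}; candidates ⊆ {M}.
size 0: {}; under {} N still reaches {F,H,M,S} ∋ S.
{M}: N⊥S given {M} in G with N→· removed — back-door holds.
P(S|do(N)) = Σ_{M} P(S|N,M)·P(M).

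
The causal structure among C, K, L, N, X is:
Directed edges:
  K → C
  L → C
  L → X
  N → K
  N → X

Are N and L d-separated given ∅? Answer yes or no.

Yes — N ⊥ L | ∅.

Bayes-Ball from N | ∅ reaches {C,K,X}.
L ∉ reach(N|∅) ⇒ N ⊥ L | ∅.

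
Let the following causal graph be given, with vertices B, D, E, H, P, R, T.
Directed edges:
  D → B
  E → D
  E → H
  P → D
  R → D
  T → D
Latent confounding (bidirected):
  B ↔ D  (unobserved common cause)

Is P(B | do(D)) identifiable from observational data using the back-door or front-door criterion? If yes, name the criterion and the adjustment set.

P(B|do(D)): not identifiable (no BD/FD set).

desc(D)\{D}={B}; candidates ⊆ {E,H,P,R,T}.
D↔B: latent back-door arc(s) into D.
size 0: {}; under {} D still reaches {B,E,H,P,R,T} ∋ B.
size 1: {E}, {H}, {P} …(+2); under {E} D still reaches {B,P,R,T} ∋ B.
size 2: {E,H}, {E,P}, {E,R} …(+7); under {E,H} D still reaches {B,P,R,T} ∋ B.
D↔B cannot be blocked by any observed set — no back-door set.
No mediator lies on a directed D→…→B path.
Neither criterion identifies P(B|do(D)) in this graph.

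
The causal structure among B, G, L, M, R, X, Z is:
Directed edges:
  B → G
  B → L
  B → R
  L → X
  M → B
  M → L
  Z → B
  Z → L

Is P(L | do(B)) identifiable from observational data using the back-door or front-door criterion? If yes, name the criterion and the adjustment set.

P(L|do(B)): backdoor, adjust for {M, Z}.

desc(B)\{B}={G,L,R,X}; candidates ⊆ {M,Z}.
size 0: {}; under {} B still reaches {L,M,X,Z} ∋ L.
size 1: {M}, {Z}; under {M} B still reaches {L,X,Z} ∋ L.
{M,Z}: B⊥L given {M,Z} in G with B→· removed — back-door holds.
P(L|do(B)) = Σ_{M,Z} P(L|B,M,Z)·P(M,Z).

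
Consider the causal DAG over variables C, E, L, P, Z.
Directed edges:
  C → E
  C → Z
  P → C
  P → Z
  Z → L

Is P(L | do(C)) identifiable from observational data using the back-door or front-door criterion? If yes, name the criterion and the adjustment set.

P(L|do(C)): backdoor, adjust for {P}.

desc(C)\{C}={E,L,Z}; candidates ⊆ {P}.
size 0: {}; under {} C still reaches {L,P,Z} ∋ L.
{P}: C⊥L given {P} in G with C→· removed — back-door holds.
P(L|do(C)) = Σ_{P} P(L|C,P)·P(P).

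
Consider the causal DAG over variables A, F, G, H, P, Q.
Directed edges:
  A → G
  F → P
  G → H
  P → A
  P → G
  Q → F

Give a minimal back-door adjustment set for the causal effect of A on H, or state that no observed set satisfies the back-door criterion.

A→H: minimal back-door set {P}.

desc(A)\{A}={G,H}; candidates ⊆ {F,P,Q}.
size 0: {}; under {} A still reaches {F,G,H,P,Q} ∋ H.
{P}: A⊥H given {P} in G with A→· removed — back-door holds.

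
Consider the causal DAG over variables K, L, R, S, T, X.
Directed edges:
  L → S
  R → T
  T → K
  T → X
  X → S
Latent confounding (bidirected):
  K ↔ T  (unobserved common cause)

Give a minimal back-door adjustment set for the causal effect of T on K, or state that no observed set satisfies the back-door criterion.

T→K: no observed back-door set.

desc(T)\{T}={K,S,X}; candidates ⊆ {L,R}.
T↔K: latent back-door arc(s) into T.
size 0: {}; under {} T still reaches {K,R} ∋ K.
size 1: {L}, {R}; under {L} T still reaches {K,R} ∋ K.
size 2: {L,R}; under {L,R} T still reaches {K} ∋ K.
T↔K cannot be blocked by any observed set — no back-door set.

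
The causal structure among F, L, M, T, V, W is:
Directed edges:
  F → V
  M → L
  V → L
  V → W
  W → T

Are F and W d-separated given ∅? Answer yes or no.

No — F and W are d-connected given ∅.

Bayes-Ball from F | ∅ reaches {L,T,V,W}.
W ∈ reach(F|∅) ⇒ F ⊥̸ W | ∅.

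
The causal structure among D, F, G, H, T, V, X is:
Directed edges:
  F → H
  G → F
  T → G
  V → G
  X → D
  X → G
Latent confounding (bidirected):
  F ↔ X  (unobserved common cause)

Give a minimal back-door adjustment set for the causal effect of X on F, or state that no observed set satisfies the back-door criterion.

desc(X)\{X}={D,F,G,H}; candidates ⊆ {T,V}.
X↔F: latent back-door arc(s) into X.
size 0: {}; under {} X still reaches {F,H} ∋ F.
size 1: {T}, {V}; under {T} X still reaches {F,H} ∋ F.
size 2: {T,V}; under {T,V} X still reaches {F,H} ∋ F.
X↔F cannot be blocked by any observed set — no back-door set.

X→F: no observed back-door set.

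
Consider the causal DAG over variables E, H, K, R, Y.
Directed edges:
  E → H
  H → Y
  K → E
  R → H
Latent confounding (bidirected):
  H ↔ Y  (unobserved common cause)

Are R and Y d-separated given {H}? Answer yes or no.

No — R and Y are d-connected given {H}.

Bayes-Ball from R | {H} reaches {E,K,Y}.
Y ∈ reach(R|{H}) ⇒ R ⊥̸ Y | {H}.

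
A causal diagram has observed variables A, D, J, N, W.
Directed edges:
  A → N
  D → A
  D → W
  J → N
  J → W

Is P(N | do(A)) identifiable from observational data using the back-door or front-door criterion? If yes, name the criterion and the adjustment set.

P(N|do(A)): backdoor, adjust for ∅.

desc(A)\{A}={N}; candidates ⊆ {D,J,W}.
∅: A⊥N given ∅ in G with A→· removed — back-door holds.
P(N|do(A)) = P(N|A) — no adjustment needed.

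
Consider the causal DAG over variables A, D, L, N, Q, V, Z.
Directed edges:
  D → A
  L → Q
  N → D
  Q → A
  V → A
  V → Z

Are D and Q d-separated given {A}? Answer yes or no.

No — D and Q are d-connected given {A}.

Bayes-Ball from D | {A} reaches {L,N,Q,V,Z}.
Q ∈ reach(D|{A}) ⇒ D ⊥̸ Q | {A}.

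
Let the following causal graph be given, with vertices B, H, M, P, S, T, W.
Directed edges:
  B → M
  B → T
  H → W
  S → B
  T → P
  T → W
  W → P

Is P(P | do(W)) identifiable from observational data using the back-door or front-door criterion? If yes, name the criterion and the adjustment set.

desc(W)\{W}={P}; candidates ⊆ {B,H,M,S,T}.
size 0: {}; under {} W still reaches {B,H,M,P,S,T} ∋ P.
{T}: W⊥P given {T} in G with W→· removed — back-door holds.
P(P|do(W)) = Σ_{T} P(P|W,T)·P(T).

P(P|do(W)): backdoor, adjust for {T}.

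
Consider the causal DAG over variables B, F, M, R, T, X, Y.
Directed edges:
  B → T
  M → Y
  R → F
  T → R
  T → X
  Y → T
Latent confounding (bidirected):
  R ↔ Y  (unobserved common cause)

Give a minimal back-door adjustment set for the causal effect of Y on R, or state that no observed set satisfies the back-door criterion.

desc(Y)\{Y}={F,R,T,X}; candidates ⊆ {B,M}.
Y↔R: latent back-door arc(s) into Y.
size 0: {}; under {} Y still reaches {F,M,R} ∋ R.
size 1: {B}, {M}; under {B} Y still reaches {F,M,R} ∋ R.
size 2: {B,M}; under {B,M} Y still reaches {F,R} ∋ R.
Y↔R cannot be blocked by any observed set — no back-door set.

Y→R: no observed back-door set.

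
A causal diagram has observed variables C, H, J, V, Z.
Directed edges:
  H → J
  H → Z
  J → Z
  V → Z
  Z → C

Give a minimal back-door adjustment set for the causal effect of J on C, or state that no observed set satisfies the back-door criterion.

J→C: minimal back-door set {H}.

desc(J)\{J}={C,Z}; candidates ⊆ {H,V}.
size 0: {}; under {} J still reaches {C,H,Z} ∋ C.
{H}: J⊥C given {H} in G with J→· removed — back-door holds.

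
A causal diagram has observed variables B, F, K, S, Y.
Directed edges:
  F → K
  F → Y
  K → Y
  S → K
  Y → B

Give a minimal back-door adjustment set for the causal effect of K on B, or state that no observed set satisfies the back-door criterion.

desc(K)\{K}={B,Y}; candidates ⊆ {F,S}.
size 0: {}; under {} K still reaches {B,F,S,Y} ∋ B.
{F}: K⊥B given {F} in G with K→· removed — back-door holds.

K→B: minimal back-door set {F}.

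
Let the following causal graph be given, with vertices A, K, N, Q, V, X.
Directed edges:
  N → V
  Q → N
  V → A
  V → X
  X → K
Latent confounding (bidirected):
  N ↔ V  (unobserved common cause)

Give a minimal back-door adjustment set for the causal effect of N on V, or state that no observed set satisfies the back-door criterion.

desc(N)\{N}={A,K,V,X}; candidates ⊆ {Q}.
N↔V: latent back-door arc(s) into N.
size 0: {}; under {} N still reaches {A,K,Q,V,X} ∋ V.
size 1: {Q}; under {Q} N still reaches {A,K,V,X} ∋ V.
N↔V cannot be blocked by any observed set — no back-door set.

N→V: no observed back-door set.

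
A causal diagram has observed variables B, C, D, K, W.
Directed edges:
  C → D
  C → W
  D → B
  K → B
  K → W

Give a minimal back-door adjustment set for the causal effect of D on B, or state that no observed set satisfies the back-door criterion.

D→B: minimal back-door set ∅.

desc(D)\{D}={B}; candidates ⊆ {C,K,W}.
∅: D⊥B given ∅ in G with D→· removed — back-door holds.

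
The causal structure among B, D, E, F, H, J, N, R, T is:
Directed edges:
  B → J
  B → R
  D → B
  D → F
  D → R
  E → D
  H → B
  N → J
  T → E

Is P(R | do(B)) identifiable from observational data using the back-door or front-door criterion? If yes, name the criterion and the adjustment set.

P(R|do(B)): backdoor, adjust for {D}.

desc(B)\{B}={J,R}; candidates ⊆ {D,E,F,H,N,T}.
size 0: {}; under {} B still reaches {D,E,F,H,R,T} ∋ R.
{D}: B⊥R given {D} in G with B→· removed — back-door holds.
P(R|do(B)) = Σ_{D} P(R|B,D)·P(D).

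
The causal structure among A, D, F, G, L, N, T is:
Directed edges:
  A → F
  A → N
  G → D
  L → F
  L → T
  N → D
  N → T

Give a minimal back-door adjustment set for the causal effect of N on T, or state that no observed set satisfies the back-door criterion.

desc(N)\{N}={D,T}; candidates ⊆ {A,F,G,L}.
∅: N⊥T given ∅ in G with N→· removed — back-door holds.

N→T: minimal back-door set ∅.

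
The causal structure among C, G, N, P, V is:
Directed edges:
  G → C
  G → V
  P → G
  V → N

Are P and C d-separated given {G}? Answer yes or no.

Yes — P ⊥ C | {G}.

Bayes-Ball from P | {G} reaches ∅.
C ∉ reach(P|{G}) ⇒ P ⊥ C | {G}.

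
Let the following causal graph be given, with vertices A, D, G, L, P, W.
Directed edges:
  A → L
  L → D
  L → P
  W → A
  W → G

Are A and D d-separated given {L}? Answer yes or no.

Yes — A ⊥ D | {L}.

Bayes-Ball from A | {L} reaches {G,W}.
D ∉ reach(A|{L}) ⇒ A ⊥ D | {L}.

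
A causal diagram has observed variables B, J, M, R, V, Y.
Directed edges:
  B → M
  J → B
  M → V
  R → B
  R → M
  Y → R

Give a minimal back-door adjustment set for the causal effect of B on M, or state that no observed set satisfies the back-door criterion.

desc(B)\{B}={M,V}; candidates ⊆ {J,R,Y}.
size 0: {}; under {} B still reaches {J,M,R,V,Y} ∋ M.
{R}: B⊥M given {R} in G with B→· removed — back-door holds.

B→M: minimal back-door set {R}.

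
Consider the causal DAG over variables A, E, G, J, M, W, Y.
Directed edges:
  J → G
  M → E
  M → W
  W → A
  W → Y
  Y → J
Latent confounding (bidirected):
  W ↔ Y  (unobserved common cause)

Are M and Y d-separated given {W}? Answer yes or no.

No — M and Y are d-connected given {W}.

Bayes-Ball from M | {W} reaches {E,G,J,Y}.
Y ∈ reach(M|{W}) ⇒ M ⊥̸ Y | {W}.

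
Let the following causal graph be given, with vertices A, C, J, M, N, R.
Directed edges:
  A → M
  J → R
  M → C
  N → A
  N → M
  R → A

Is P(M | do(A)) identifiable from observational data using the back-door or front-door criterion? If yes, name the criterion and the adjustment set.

P(M|do(A)): backdoor, adjust for {N}.

desc(A)\{A}={C,M}; candidates ⊆ {J,N,R}.
size 0: {}; under {} A still reaches {C,J,M,N,R} ∋ M.
{N}: A⊥M given {N} in G with A→· removed — back-door holds.
P(M|do(A)) = Σ_{N} P(M|A,N)·P(N).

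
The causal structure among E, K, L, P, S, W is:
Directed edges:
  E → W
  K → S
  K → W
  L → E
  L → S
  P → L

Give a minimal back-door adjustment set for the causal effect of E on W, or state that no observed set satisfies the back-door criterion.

desc(E)\{E}={W}; candidates ⊆ {K,L,P,S}.
∅: E⊥W given ∅ in G with E→· removed — back-door holds.

E→W: minimal back-door set ∅.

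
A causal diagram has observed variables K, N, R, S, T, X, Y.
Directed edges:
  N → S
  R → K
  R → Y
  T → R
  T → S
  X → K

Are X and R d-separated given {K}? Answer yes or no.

Bayes-Ball from X | {K} reaches {R,S,T,Y}.
R ∈ reach(X|{K}) ⇒ X ⊥̸ R | {K}.

No — X and R are d-connected given {K}.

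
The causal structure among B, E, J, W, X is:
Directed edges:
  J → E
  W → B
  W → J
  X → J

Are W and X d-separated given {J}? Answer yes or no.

No — W and X are d-connected given {J}.

Bayes-Ball from W | {J} reaches {B,X}.
X ∈ reach(W|{J}) ⇒ W ⊥̸ X | {J}.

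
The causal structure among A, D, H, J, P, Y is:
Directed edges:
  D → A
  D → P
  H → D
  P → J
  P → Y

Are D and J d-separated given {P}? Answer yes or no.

Yes — D ⊥ J | {P}.

Bayes-Ball from D | {P} reaches {A,H}.
J ∉ reach(D|{P}) ⇒ D ⊥ J | {P}.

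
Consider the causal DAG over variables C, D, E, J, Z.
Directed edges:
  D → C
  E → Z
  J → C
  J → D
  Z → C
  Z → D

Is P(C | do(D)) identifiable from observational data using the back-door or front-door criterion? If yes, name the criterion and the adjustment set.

P(C|do(D)): backdoor, adjust for {J, Z}.

desc(D)\{D}={C}; candidates ⊆ {E,J,Z}.
size 0: {}; under {} D still reaches {C,E,J,Z} ∋ C.
size 1: {E}, {J}, {Z}; under {E} D still reaches {C,J,Z} ∋ C.
{J,Z}: D⊥C given {J,Z} in G with D→· removed — back-door holds.
P(C|do(D)) = Σ_{J,Z} P(C|D,J,Z)·P(J,Z).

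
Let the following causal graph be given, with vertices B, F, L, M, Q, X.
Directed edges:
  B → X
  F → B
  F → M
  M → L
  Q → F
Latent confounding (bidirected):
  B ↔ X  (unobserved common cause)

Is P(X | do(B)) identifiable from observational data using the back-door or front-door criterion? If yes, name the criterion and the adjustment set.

desc(B)\{B}={X}; candidates ⊆ {F,L,M,Q}.
B↔X: latent back-door arc(s) into B.
size 0: {}; under {} B still reaches {F,L,M,Q,X} ∋ X.
size 1: {F}, {L}, {M} …(+1); under {F} B still reaches {X} ∋ X.
size 2: {F,L}, {F,M}, {F,Q} …(+3); under {F,L} B still reaches {X} ∋ X.
B↔X cannot be blocked by any observed set — no back-door set.
No mediator lies on a directed B→…→X path.
Neither criterion identifies P(X|do(B)) in this graph.

P(X|do(B)): not identifiable (no BD/FD set).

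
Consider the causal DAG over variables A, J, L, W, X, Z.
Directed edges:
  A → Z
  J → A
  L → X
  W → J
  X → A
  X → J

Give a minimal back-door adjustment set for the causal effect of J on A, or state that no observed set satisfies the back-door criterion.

J→A: minimal back-door set {X}.

desc(J)\{J}={A,Z}; candidates ⊆ {L,W,X}.
size 0: {}; under {} J still reaches {A,L,W,X,Z} ∋ A.
{X}: J⊥A given {X} in G with J→· removed — back-door holds.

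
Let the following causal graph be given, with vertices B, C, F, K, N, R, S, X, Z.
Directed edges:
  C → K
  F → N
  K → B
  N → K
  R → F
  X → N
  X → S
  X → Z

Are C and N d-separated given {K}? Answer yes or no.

Bayes-Ball from C | {K} reaches {F,N,R,S,X,Z}.
N ∈ reach(C|{K}) ⇒ C ⊥̸ N | {K}.

No — C and N are d-connected given {K}.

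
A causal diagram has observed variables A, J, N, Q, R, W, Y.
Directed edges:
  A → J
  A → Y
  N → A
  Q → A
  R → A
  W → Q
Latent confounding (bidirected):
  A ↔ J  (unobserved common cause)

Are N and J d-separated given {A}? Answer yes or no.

No — N and J are d-connected given {A}.

Bayes-Ball from N | {A} reaches {J,Q,R,W}.
J ∈ reach(N|{A}) ⇒ N ⊥̸ J | {A}.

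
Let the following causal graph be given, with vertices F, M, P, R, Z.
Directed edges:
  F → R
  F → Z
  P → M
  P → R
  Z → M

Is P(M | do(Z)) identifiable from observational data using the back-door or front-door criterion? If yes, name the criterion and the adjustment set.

desc(Z)\{Z}={M}; candidates ⊆ {F,P,R}.
∅: Z⊥M given ∅ in G with Z→· removed — back-door holds.
P(M|do(Z)) = P(M|Z) — no adjustment needed.

P(M|do(Z)): backdoor, adjust for ∅.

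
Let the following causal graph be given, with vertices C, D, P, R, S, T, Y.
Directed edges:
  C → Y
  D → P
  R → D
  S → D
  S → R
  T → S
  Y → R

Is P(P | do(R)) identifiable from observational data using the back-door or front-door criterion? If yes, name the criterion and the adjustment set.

desc(R)\{R}={D,P}; candidates ⊆ {C,S,T,Y}.
size 0: {}; under {} R still reaches {C,D,P,S,T,Y} ∋ P.
{S}: R⊥P given {S} in G with R→· removed — back-door holds.
P(P|do(R)) = Σ_{S} P(P|R,S)·P(S).

P(P|do(R)): backdoor, adjust for {S}.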